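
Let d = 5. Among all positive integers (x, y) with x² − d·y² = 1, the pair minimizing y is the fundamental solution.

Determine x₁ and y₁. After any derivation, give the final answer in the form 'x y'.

d=5: √d = [2; 4] (ℓ=1, odd), read p_1/q_1
step 0: (2, 1)  from 2·(1,0) + (0,1)
step 1: (9, 4)  from 4·(2,1) + (1,0)
fundamental: x₁=9, y₁=4  (since 81 − 5·16 = 1)

9 4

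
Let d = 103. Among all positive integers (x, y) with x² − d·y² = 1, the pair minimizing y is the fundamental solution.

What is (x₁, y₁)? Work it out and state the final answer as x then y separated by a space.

227528 22419

[10; 6,1,2,1,1,9,1,1,2,1,6,20] for √103; ℓ=12 ⇒ convergent index 11
a_0=10:  p_0=10·1+0=10,  q_0=10·0+1=1
a_1=6:  p_1=6·10+1=61,  q_1=6·1+0=6
…
a_3=2:  p_3=2·71+61=203,  q_3=2·7+6=20
…
a_6=9:  p_6=9·477+274=4567,  q_6=9·47+27=450
a_7=1:  p_7=1·4567+477=5044,  q_7=1·450+47=497
…
a_9=2:  p_9=2·9611+5044=24266,  q_9=2·947+497=2391
a_10=1:  p_10=1·24266+9611=33877,  q_10=1·2391+947=3338
a_11=6:  p_11=6·33877+24266=227528,  q_11=6·3338+2391=22419
→ (227528, 22419).  Check: 227528²=51768990784, 103·22419²=51768990783, difference 1.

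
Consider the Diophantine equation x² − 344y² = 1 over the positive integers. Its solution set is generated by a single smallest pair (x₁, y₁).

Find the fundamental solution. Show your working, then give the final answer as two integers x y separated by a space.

10405 561

d=344: √d = [18; 1,1,4,1,3,1,4,1,1,36] (ℓ=10, even), read p_9/q_9
step 0: (18, 1)  from 18·(1,0) + (0,1)
…
step 2: (37, 2)  from 1·(19,1) + (18,1)
step 3: (167, 9)  from 4·(37,2) + (19,1)
step 4: (204, 11)  from 1·(167,9) + (37,2)
…
step 7: (4711, 254)  from 4·(983,53) + (779,42)
step 8: (5694, 307)  from 1·(4711,254) + (983,53)
step 9: (10405, 561)  from 1·(5694,307) + (4711,254)
→ (10405, 561).  Check: 10405²=108264025, 344·561²=108264024, difference 1.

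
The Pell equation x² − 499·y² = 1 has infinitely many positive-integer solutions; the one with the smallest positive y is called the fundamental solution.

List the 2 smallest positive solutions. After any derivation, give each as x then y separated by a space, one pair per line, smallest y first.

4490 201
40320199 1804980

√499 → a₀=22, period (2,1,21,1,2,44); ℓ=6 even so k=5
i=0: a=22 ⇒ p=22, q=1
…
i=2: a=1 ⇒ p=67, q=3
i=3: a=21 ⇒ p=1452, q=65
i=4: a=1 ⇒ p=1519, q=68
i=5: a=2 ⇒ p=4490, q=201
→ (4490, 201).  Check: 4490²=20160100, 499·201²=20160099, difference 1.
(x_2, y_2) = (4490·4490 + 499·201·201, 4490·201 + 201·4490) = (40320199, 1804980)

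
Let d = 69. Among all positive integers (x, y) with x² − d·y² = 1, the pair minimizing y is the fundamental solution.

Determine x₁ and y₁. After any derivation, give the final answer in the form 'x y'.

7775 936

√69 = [8; 3,3,1,4,1,3,3,16, …], period ℓ=8 (even) → k=7
i=0: a=8 ⇒ p=8, q=1
…
i=2: a=3 ⇒ p=83, q=10
i=3: a=1 ⇒ p=108, q=13
i=4: a=4 ⇒ p=515, q=62
…
i=6: a=3 ⇒ p=2384, q=287
i=7: a=3 ⇒ p=7775, q=936
fundamental: x₁=7775, y₁=936  (since 60450625 − 69·876096 = 1)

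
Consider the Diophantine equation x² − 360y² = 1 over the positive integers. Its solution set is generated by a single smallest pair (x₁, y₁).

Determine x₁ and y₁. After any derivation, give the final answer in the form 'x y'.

[18; 1,36] for √360; ℓ=2 ⇒ convergent index 1
step 0: (18, 1)  from 18·(1,0) + (0,1)
step 1: (19, 1)  from 1·(18,1) + (1,0)
→ (19, 1).  Check: 19²=361, 360·1²=360, difference 1.

19 1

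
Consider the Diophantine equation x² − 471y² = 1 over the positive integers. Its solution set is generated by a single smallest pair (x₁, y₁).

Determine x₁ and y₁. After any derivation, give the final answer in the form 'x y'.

√471 → a₀=21, period (1,2,2,1,3,…,2,1,42); ℓ=14 even so k=13
a_0=21:  p_0=21·1+0=21,  q_0=21·0+1=1
…
a_9=3:  p_9=3·198665+48809=644804,  q_9=3·9154+2249=29711
…
a_12=2:  p_12=2·2331742+843469=5506953,  q_12=2·107441+38865=253747
a_13=1:  p_13=1·5506953+2331742=7838695,  q_13=1·253747+107441=361188
(x₁, y₁) = (7838695, 361188);  7838695² − 471·361188² = 1 ✓

7838695 361188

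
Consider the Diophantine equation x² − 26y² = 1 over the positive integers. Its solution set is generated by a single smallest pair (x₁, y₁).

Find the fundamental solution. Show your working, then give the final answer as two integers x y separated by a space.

d=26: √d = [5; 10] (ℓ=1, odd), read p_1/q_1
i=0: a=5 ⇒ p=5, q=1
i=1: a=10 ⇒ p=51, q=10
fundamental: x₁=51, y₁=10  (since 2601 − 26·100 = 1)

51 10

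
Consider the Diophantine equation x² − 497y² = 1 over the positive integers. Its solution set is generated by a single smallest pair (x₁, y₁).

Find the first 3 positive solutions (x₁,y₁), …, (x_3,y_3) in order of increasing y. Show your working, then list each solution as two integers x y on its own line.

1201887 53912
2889064721537 129592263888
6944658661946678751 311510514535059400

√497 → a₀=22, period (3,2,2,5,6,5,2,2,3,44); ℓ=10 even so k=9
k=0  a_k=22  p_k/q_k = 22/1
k=1  a_k=3  p_k/q_k = 67/3
…
k=3  a_k=2  p_k/q_k = 379/17
k=4  a_k=5  p_k/q_k = 2051/92
k=5  a_k=6  p_k/q_k = 12685/569
…
k=7  a_k=2  p_k/q_k = 143637/6443
k=8  a_k=2  p_k/q_k = 352750/15823
k=9  a_k=3  p_k/q_k = 1201887/53912
→ (1201887, 53912).  Check: 1201887²=1444532360769, 497·53912²=1444532360768, difference 1.
k=2:  x_2 = 1201887·1201887+497·53912·53912 = 2889064721537,  y_2 = 1201887·53912+53912·1201887 = 129592263888
k=3:  x_3 = 1201887·2889064721537+497·53912·129592263888 = 6944658661946678751,  y_3 = 1201887·129592263888+53912·2889064721537 = 311510514535059400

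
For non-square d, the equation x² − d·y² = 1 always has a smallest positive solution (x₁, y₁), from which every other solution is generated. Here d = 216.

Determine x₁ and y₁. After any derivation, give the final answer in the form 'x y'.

485 33

[14; 1,2,3,2,1,28] for √216; ℓ=6 ⇒ convergent index 5
a_0=14:  p_0=14·1+0=14,  q_0=14·0+1=1
a_1=1:  p_1=1·14+1=15,  q_1=1·1+0=1
a_2=2:  p_2=2·15+14=44,  q_2=2·1+1=3
…
a_4=2:  p_4=2·147+44=338,  q_4=2·10+3=23
a_5=1:  p_5=1·338+147=485,  q_5=1·23+10=33
→ (485, 33).  Check: 485²=235225, 216·33²=235224, difference 1.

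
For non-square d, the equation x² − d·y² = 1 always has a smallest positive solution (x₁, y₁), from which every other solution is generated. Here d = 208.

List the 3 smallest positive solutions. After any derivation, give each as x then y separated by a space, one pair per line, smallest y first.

649 45
842401 58410
1093435849 75816135

d=208: √d = [14; 2,2,1,2,2,28] (ℓ=6, even), read p_5/q_5
k=0  a_k=14  p_k/q_k = 14/1
…
k=4  a_k=2  p_k/q_k = 274/19
k=5  a_k=2  p_k/q_k = 649/45
(x₁, y₁) = (649, 45);  649² − 208·45² = 1 ✓
k=2:  x_2 = 649·649+208·45·45 = 842401,  y_2 = 649·45+45·649 = 58410
k=3:  x_3 = 649·842401+208·45·58410 = 1093435849,  y_3 = 649·58410+45·842401 = 75816135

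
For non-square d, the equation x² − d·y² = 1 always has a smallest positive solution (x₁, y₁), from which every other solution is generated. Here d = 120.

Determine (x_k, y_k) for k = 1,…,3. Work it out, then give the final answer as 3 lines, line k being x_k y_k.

√120 = [10; 1,20, …], period ℓ=2 (even) → k=1
k=0  a_k=10  p_k/q_k = 10/1
k=1  a_k=1  p_k/q_k = 11/1
→ (11, 1).  Check: 11²=121, 120·1²=120, difference 1.
n=2: (11,1)∘(11,1) = (11·11+120·1·1, 11·1+1·11) = (241,22)
n=3: (241,22)∘(11,1) = (11·241+120·1·22, 11·22+1·241) = (5291,483)

11 1
241 22
5291 483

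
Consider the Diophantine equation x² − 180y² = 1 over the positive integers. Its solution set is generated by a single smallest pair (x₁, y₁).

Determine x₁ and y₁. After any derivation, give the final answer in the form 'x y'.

161 12

d=180: √d = [13; 2,2,2,26] (ℓ=4, even), read p_3/q_3
a_0=13:  p_0=13·1+0=13,  q_0=13·0+1=1
a_1=2:  p_1=2·13+1=27,  q_1=2·1+0=2
a_2=2:  p_2=2·27+13=67,  q_2=2·2+1=5
a_3=2:  p_3=2·67+27=161,  q_3=2·5+2=12
fundamental: x₁=161, y₁=12  (since 25921 − 180·144 = 1)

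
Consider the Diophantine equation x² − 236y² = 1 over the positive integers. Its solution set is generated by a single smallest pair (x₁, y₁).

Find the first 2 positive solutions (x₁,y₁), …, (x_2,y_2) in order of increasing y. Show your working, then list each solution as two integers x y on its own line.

√236 → a₀=15, period (2,1,3,5,1,6,1,5,3,1,2,30); ℓ=12 even so k=11
i=0: a=15 ⇒ p=15, q=1
i=1: a=2 ⇒ p=31, q=2
i=2: a=1 ⇒ p=46, q=3
i=3: a=3 ⇒ p=169, q=11
…
i=5: a=1 ⇒ p=1060, q=69
i=6: a=6 ⇒ p=7251, q=472
i=7: a=1 ⇒ p=8311, q=541
i=8: a=5 ⇒ p=48806, q=3177
…
i=10: a=1 ⇒ p=203535, q=13249
i=11: a=2 ⇒ p=561799, q=36570
→ (561799, 36570).  Check: 561799²=315618116401, 236·36570²=315618116400, difference 1.
k=2:  x_2 = 561799·561799+236·36570·36570 = 631236232801,  y_2 = 561799·36570+36570·561799 = 41089978860

561799 36570
631236232801 41089978860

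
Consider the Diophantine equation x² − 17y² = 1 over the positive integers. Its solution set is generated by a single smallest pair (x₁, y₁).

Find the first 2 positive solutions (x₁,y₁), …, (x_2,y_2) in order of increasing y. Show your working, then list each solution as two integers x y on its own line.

33 8
2177 528

d=17: √d = [4; 8] (ℓ=1, odd), read p_1/q_1
step 0: (4, 1)  from 4·(1,0) + (0,1)
step 1: (33, 8)  from 8·(4,1) + (1,0)
(x₁, y₁) = (33, 8);  33² − 17·8² = 1 ✓
k=2:  x_2 = 33·33+17·8·8 = 2177,  y_2 = 33·8+8·33 = 528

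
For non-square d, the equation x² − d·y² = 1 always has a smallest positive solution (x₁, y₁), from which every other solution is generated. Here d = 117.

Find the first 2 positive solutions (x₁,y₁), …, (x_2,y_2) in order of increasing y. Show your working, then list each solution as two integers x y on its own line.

√117 = [10; 1,4,2,4,1,20, …], period ℓ=6 (even) → k=5
step 0: (10, 1)  from 10·(1,0) + (0,1)
step 1: (11, 1)  from 1·(10,1) + (1,0)
step 2: (54, 5)  from 4·(11,1) + (10,1)
…
step 4: (530, 49)  from 4·(119,11) + (54,5)
step 5: (649, 60)  from 1·(530,49) + (119,11)
→ (649, 60).  Check: 649²=421201, 117·60²=421200, difference 1.
(649+60√117)^2 = 842401 + 77880√117

649 60
842401 77880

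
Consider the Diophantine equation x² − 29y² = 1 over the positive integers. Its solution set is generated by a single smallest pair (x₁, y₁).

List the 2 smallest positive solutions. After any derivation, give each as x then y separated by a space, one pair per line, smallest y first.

d=29: √d = [5; 2,1,1,2,10] (ℓ=5, odd), read p_9/q_9
k=0  a_k=5  p_k/q_k = 5/1
…
k=5  a_k=10  p_k/q_k = 727/135
…
k=8  a_k=1  p_k/q_k = 3775/701
k=9  a_k=2  p_k/q_k = 9801/1820
(x₁, y₁) = (9801, 1820);  9801² − 29·1820² = 1 ✓
(9801+1820√29)^2 = 192119201 + 35675640√29

9801 1820
192119201 35675640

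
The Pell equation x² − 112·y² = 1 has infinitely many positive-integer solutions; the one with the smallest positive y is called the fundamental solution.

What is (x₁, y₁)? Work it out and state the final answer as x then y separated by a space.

127 12

√112 = [10; 1,1,2,1,1,20, …], period ℓ=6 (even) → k=5
i=0: a=10 ⇒ p=10, q=1
…
i=4: a=1 ⇒ p=74, q=7
i=5: a=1 ⇒ p=127, q=12
→ (127, 12).  Check: 127²=16129, 112·12²=16128, difference 1.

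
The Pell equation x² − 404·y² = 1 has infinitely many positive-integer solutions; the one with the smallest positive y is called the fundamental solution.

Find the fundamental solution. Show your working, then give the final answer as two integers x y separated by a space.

201 10

d=404: √d = [20; 10,40] (ℓ=2, even), read p_1/q_1
step 0: (20, 1)  from 20·(1,0) + (0,1)
step 1: (201, 10)  from 10·(20,1) + (1,0)
fundamental: x₁=201, y₁=10  (since 40401 − 404·100 = 1)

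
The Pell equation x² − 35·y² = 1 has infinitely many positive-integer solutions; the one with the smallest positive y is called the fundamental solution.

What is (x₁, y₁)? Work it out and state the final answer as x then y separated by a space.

6 1

d=35: √d = [5; 1,10] (ℓ=2, even), read p_1/q_1
k=0  a_k=5  p_k/q_k = 5/1
k=1  a_k=1  p_k/q_k = 6/1
→ (6, 1).  Check: 6²=36, 35·1²=35, difference 1.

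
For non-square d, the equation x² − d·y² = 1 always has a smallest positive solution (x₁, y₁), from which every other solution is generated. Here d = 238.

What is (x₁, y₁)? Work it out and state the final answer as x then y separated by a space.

11663 756

d=238: √d = [15; 2,2,1,14,1,2,2,30] (ℓ=8, even), read p_7/q_7
step 0: (15, 1)  from 15·(1,0) + (0,1)
…
step 2: (77, 5)  from 2·(31,2) + (15,1)
step 3: (108, 7)  from 1·(77,5) + (31,2)
…
step 5: (1697, 110)  from 1·(1589,103) + (108,7)
step 6: (4983, 323)  from 2·(1697,110) + (1589,103)
step 7: (11663, 756)  from 2·(4983,323) + (1697,110)
fundamental: x₁=11663, y₁=756  (since 136025569 − 238·571536 = 1)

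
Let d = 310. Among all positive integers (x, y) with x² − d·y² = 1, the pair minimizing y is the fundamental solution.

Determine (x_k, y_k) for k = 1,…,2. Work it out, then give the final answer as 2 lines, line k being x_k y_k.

√310 = [17; 1,1,1,1,5,…,1,1,34, …], period ℓ=16 (even) → k=15
i=0: a=17 ⇒ p=17, q=1
…
i=4: a=1 ⇒ p=88, q=5
…
i=9: a=1 ⇒ p=7747, q=440
…
i=14: a=1 ⇒ p=515017, q=29251
i=15: a=1 ⇒ p=848719, q=48204
(x₁, y₁) = (848719, 48204);  848719² − 310·48204² = 1 ✓
(x_2, y_2) = (848719·848719 + 310·48204·48204, 848719·48204 + 48204·848719) = (1440647881921, 81823301352)

848719 48204
1440647881921 81823301352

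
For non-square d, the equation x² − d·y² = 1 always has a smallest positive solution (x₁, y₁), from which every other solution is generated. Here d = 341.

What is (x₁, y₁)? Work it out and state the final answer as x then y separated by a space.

d=341: √d = [18; 2,6,1,8,2,…,6,2,36] (ℓ=14, even), read p_13/q_13
a_0=18:  p_0=18·1+0=18,  q_0=18·0+1=1
a_1=2:  p_1=2·18+1=37,  q_1=2·1+0=2
…
a_3=1:  p_3=1·240+37=277,  q_3=1·13+2=15
…
a_10=8:  p_10=8·76727+28124=641940,  q_10=8·4155+1523=34763
…
a_12=6:  p_12=6·718667+641940=4953942,  q_12=6·38918+34763=268271
a_13=2:  p_13=2·4953942+718667=10626551,  q_13=2·268271+38918=575460
fundamental: x₁=10626551, y₁=575460  (since 112923586155601 − 341·331154211600 = 1)

10626551 575460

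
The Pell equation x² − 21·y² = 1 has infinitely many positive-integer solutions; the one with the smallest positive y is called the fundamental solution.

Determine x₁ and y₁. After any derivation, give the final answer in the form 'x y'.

√21 = [4; 1,1,2,1,1,8, …], period ℓ=6 (even) → k=5
k=0  a_k=4  p_k/q_k = 4/1
k=1  a_k=1  p_k/q_k = 5/1
k=2  a_k=1  p_k/q_k = 9/2
k=3  a_k=2  p_k/q_k = 23/5
k=4  a_k=1  p_k/q_k = 32/7
k=5  a_k=1  p_k/q_k = 55/12
→ (55, 12).  Check: 55²=3025, 21·12²=3024, difference 1.

55 12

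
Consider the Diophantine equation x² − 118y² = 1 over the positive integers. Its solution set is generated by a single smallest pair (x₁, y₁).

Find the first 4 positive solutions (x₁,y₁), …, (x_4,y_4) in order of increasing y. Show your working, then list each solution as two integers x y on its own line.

[10; 1,6,3,2,10,2,3,6,1,20] for √118; ℓ=10 ⇒ convergent index 9
k=0  a_k=10  p_k/q_k = 10/1
k=1  a_k=1  p_k/q_k = 11/1
k=2  a_k=6  p_k/q_k = 76/7
k=3  a_k=3  p_k/q_k = 239/22
…
k=7  a_k=3  p_k/q_k = 42115/3877
k=8  a_k=6  p_k/q_k = 264802/24377
k=9  a_k=1  p_k/q_k = 306917/28254
(x₁, y₁) = (306917, 28254);  306917² − 118·28254² = 1 ✓
k=2:  x_2 = 306917·306917+118·28254·28254 = 188396089777,  y_2 = 306917·28254+28254·306917 = 17343265836
k=3:  x_3 = 306917·188396089777+118·28254·17343265836 = 115643925371868101,  y_3 = 306917·17343265836+28254·188396089777 = 10645886241146970
k=4:  x_4 = 306917·115643925371868101+118·28254·10645886241146970 = 70986173286526887819457,  y_4 = 306917·10645886241146970+28254·115643925371868101 = 6534806934930865917144

306917 28254
188396089777 17343265836
115643925371868101 10645886241146970
70986173286526887819457 6534806934930865917144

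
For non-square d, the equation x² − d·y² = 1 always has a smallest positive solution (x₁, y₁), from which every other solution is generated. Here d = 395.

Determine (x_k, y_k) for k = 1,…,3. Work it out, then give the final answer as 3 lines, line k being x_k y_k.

159 8
50561 2544
16078239 808984

d=395: √d = [19; 1,6,1,38] (ℓ=4, even), read p_3/q_3
k=0  a_k=19  p_k/q_k = 19/1
…
k=2  a_k=6  p_k/q_k = 139/7
k=3  a_k=1  p_k/q_k = 159/8
(x₁, y₁) = (159, 8);  159² − 395·8² = 1 ✓
n=2: (159,8)∘(159,8) = (159·159+395·8·8, 159·8+8·159) = (50561,2544)
n=3: (50561,2544)∘(159,8) = (159·50561+395·8·2544, 159·2544+8·50561) = (16078239,808984)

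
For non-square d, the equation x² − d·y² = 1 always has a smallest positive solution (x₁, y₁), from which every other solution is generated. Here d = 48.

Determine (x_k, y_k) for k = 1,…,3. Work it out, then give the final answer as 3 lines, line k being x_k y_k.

7 1
97 14
1351 195

√48 = [6; 1,12, …], period ℓ=2 (even) → k=1
a_0=6:  p_0=6·1+0=6,  q_0=6·0+1=1
a_1=1:  p_1=1·6+1=7,  q_1=1·1+0=1
→ (7, 1).  Check: 7²=49, 48·1²=48, difference 1.
(7+1√48)^2 = 97 + 14√48
(7+1√48)^3 = 1351 + 195√48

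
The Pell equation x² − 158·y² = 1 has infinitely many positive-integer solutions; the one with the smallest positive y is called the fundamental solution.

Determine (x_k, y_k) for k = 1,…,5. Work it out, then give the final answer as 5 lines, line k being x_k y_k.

d=158: √d = [12; 1,1,3,12,3,1,1,24] (ℓ=8, even), read p_7/q_7
step 0: (12, 1)  from 12·(1,0) + (0,1)
…
step 2: (25, 2)  from 1·(13,1) + (12,1)
…
step 5: (3331, 265)  from 3·(1081,86) + (88,7)
step 6: (4412, 351)  from 1·(3331,265) + (1081,86)
step 7: (7743, 616)  from 1·(4412,351) + (3331,265)
fundamental: x₁=7743, y₁=616  (since 59954049 − 158·379456 = 1)
k=2:  x_2 = 7743·7743+158·616·616 = 119908097,  y_2 = 7743·616+616·7743 = 9539376
k=3:  x_3 = 7743·119908097+158·616·9539376 = 1856896782399,  y_3 = 7743·9539376+616·119908097 = 147726776120
k=4:  x_4 = 7743·1856896782399+158·616·147726776120 = 28755903452322817,  y_4 = 7743·147726776120+616·1856896782399 = 2287696845454944
k=5:  x_5 = 7743·28755903452322817+158·616·2287696845454944 = 445313919005774361663,  y_5 = 7743·2287696845454944+616·28755903452322817 = 35427273200988486664

7743 616
119908097 9539376
1856896782399 147726776120
28755903452322817 2287696845454944
445313919005774361663 35427273200988486664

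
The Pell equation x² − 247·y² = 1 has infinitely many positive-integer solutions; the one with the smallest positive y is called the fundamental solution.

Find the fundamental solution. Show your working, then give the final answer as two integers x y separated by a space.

d=247: √d = [15; 1,2,1,1,9,1,9,1,1,2,1,30] (ℓ=12, even), read p_11/q_11
a_0=15:  p_0=15·1+0=15,  q_0=15·0+1=1
a_1=1:  p_1=1·15+1=16,  q_1=1·1+0=1
a_2=2:  p_2=2·16+15=47,  q_2=2·1+1=3
a_3=1:  p_3=1·47+16=63,  q_3=1·3+1=4
…
a_5=9:  p_5=9·110+63=1053,  q_5=9·7+4=67
…
a_7=9:  p_7=9·1163+1053=11520,  q_7=9·74+67=733
a_8=1:  p_8=1·11520+1163=12683,  q_8=1·733+74=807
a_9=1:  p_9=1·12683+11520=24203,  q_9=1·807+733=1540
a_10=2:  p_10=2·24203+12683=61089,  q_10=2·1540+807=3887
a_11=1:  p_11=1·61089+24203=85292,  q_11=1·3887+1540=5427
fundamental: x₁=85292, y₁=5427  (since 7274725264 − 247·29452329 = 1)

85292 5427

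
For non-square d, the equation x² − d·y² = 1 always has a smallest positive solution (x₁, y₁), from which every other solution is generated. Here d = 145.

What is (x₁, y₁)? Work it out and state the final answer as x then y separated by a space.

289 24

d=145: √d = [12; 24] (ℓ=1, odd), read p_1/q_1
a_0=12:  p_0=12·1+0=12,  q_0=12·0+1=1
a_1=24:  p_1=24·12+1=289,  q_1=24·1+0=24
→ (289, 24).  Check: 289²=83521, 145·24²=83520, difference 1.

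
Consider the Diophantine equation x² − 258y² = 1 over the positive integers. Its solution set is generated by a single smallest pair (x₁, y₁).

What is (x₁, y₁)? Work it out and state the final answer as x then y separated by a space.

257 16

d=258: √d = [16; 16,32] (ℓ=2, even), read p_1/q_1
i=0: a=16 ⇒ p=16, q=1
i=1: a=16 ⇒ p=257, q=16
fundamental: x₁=257, y₁=16  (since 66049 − 258·256 = 1)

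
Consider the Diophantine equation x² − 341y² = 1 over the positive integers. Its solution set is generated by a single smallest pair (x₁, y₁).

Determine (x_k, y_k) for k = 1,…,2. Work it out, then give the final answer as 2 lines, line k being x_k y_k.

10626551 575460
225847172311201 12230310076920

√341 → a₀=18, period (2,6,1,8,2,…,6,2,36); ℓ=14 even so k=13
i=0: a=18 ⇒ p=18, q=1
i=1: a=2 ⇒ p=37, q=2
i=2: a=6 ⇒ p=240, q=13
…
i=4: a=8 ⇒ p=2456, q=133
i=5: a=2 ⇒ p=5189, q=281
i=6: a=1 ⇒ p=7645, q=414
i=7: a=2 ⇒ p=20479, q=1109
i=8: a=1 ⇒ p=28124, q=1523
i=9: a=2 ⇒ p=76727, q=4155
…
i=12: a=6 ⇒ p=4953942, q=268271
i=13: a=2 ⇒ p=10626551, q=575460
(x₁, y₁) = (10626551, 575460);  10626551² − 341·575460² = 1 ✓
n=2: (10626551,575460)∘(10626551,575460) = (10626551·10626551+341·575460·575460, 10626551·575460+575460·10626551) = (225847172311201,12230310076920)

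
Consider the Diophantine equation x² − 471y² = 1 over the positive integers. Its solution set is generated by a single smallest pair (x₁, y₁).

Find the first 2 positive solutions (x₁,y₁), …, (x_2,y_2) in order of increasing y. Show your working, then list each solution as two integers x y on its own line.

7838695 361188
122890278606049 5662485139320

√471 → a₀=21, period (1,2,2,1,3,…,2,1,42); ℓ=14 even so k=13
k=0  a_k=21  p_k/q_k = 21/1
…
k=6  a_k=4  p_k/q_k = 3429/158
…
k=8  a_k=4  p_k/q_k = 198665/9154
…
k=12  a_k=2  p_k/q_k = 5506953/253747
k=13  a_k=1  p_k/q_k = 7838695/361188
fundamental: x₁=7838695, y₁=361188  (since 61445139303025 − 471·130456771344 = 1)
k=2:  x_2 = 7838695·7838695+471·361188·361188 = 122890278606049,  y_2 = 7838695·361188+361188·7838695 = 5662485139320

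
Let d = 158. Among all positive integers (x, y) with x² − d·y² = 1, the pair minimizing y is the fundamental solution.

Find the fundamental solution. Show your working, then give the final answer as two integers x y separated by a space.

7743 616

√158 = [12; 1,1,3,12,3,1,1,24, …], period ℓ=8 (even) → k=7
i=0: a=12 ⇒ p=12, q=1
i=1: a=1 ⇒ p=13, q=1
i=2: a=1 ⇒ p=25, q=2
i=3: a=3 ⇒ p=88, q=7
i=4: a=12 ⇒ p=1081, q=86
i=5: a=3 ⇒ p=3331, q=265
i=6: a=1 ⇒ p=4412, q=351
i=7: a=1 ⇒ p=7743, q=616
→ (7743, 616).  Check: 7743²=59954049, 158·616²=59954048, difference 1.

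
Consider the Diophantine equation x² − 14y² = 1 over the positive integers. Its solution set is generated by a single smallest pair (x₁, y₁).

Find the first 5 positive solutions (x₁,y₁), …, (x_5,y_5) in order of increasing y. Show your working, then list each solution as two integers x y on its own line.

15 4
449 120
13455 3596
403201 107760
12082575 3229204

√14 → a₀=3, period (1,2,1,6); ℓ=4 even so k=3
i=0: a=3 ⇒ p=3, q=1
i=1: a=1 ⇒ p=4, q=1
i=2: a=2 ⇒ p=11, q=3
i=3: a=1 ⇒ p=15, q=4
(x₁, y₁) = (15, 4);  15² − 14·4² = 1 ✓
k=2:  x_2 = 15·15+14·4·4 = 449,  y_2 = 15·4+4·15 = 120
k=3:  x_3 = 15·449+14·4·120 = 13455,  y_3 = 15·120+4·449 = 3596
k=4:  x_4 = 15·13455+14·4·3596 = 403201,  y_4 = 15·3596+4·13455 = 107760
k=5:  x_5 = 15·403201+14·4·107760 = 12082575,  y_5 = 15·107760+4·403201 = 3229204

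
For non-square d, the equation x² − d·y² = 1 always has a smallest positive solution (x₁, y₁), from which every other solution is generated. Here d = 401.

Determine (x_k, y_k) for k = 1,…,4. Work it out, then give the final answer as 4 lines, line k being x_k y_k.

801 40
1283201 64080
2055687201 102656120
3293209612801 164455040160

√401 → a₀=20, period (40); ℓ=1 odd so k=1
k=0  a_k=20  p_k/q_k = 20/1
k=1  a_k=40  p_k/q_k = 801/40
fundamental: x₁=801, y₁=40  (since 641601 − 401·1600 = 1)
n=2: (801,40)∘(801,40) = (801·801+401·40·40, 801·40+40·801) = (1283201,64080)
n=3: (1283201,64080)∘(801,40) = (801·1283201+401·40·64080, 801·64080+40·1283201) = (2055687201,102656120)
n=4: (2055687201,102656120)∘(801,40) = (801·2055687201+401·40·102656120, 801·102656120+40·2055687201) = (3293209612801,164455040160)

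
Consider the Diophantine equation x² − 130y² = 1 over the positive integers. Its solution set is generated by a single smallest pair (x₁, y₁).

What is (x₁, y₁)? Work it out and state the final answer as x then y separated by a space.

[11; 2,2,22] for √130; ℓ=3 ⇒ convergent index 5
k=0  a_k=11  p_k/q_k = 11/1
…
k=2  a_k=2  p_k/q_k = 57/5
…
k=4  a_k=2  p_k/q_k = 2611/229
k=5  a_k=2  p_k/q_k = 6499/570
→ (6499, 570).  Check: 6499²=42237001, 130·570²=42237000, difference 1.

6499 570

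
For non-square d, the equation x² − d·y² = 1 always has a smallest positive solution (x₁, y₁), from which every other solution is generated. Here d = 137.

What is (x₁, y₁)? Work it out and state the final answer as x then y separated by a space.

6083073 519712

[11; 1,2,2,1,1,2,2,1,22] for √137; ℓ=9 ⇒ convergent index 17
step 0: (11, 1)  from 11·(1,0) + (0,1)
…
step 5: (199, 17)  from 1·(117,10) + (82,7)
…
step 7: (1229, 105)  from 2·(515,44) + (199,17)
step 8: (1744, 149)  from 1·(1229,105) + (515,44)
step 9: (39597, 3383)  from 22·(1744,149) + (1229,105)
…
step 11: (122279, 10447)  from 2·(41341,3532) + (39597,3383)
…
step 16: (4286741, 366241)  from 2·(1796332,153471) + (694077,59299)
step 17: (6083073, 519712)  from 1·(4286741,366241) + (1796332,153471)
fundamental: x₁=6083073, y₁=519712  (since 37003777123329 − 137·270100562944 = 1)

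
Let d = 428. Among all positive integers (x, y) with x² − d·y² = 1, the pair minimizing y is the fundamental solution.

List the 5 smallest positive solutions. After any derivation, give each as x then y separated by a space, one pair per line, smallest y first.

√428 = [20; 1,2,4,1,5,10,5,1,4,2,1,40, …], period ℓ=12 (even) → k=11
k=0  a_k=20  p_k/q_k = 20/1
…
k=2  a_k=2  p_k/q_k = 62/3
k=3  a_k=4  p_k/q_k = 269/13
k=4  a_k=1  p_k/q_k = 331/16
…
k=6  a_k=10  p_k/q_k = 19571/946
k=7  a_k=5  p_k/q_k = 99779/4823
…
k=10  a_k=2  p_k/q_k = 1273708/61567
k=11  a_k=1  p_k/q_k = 1850887/89466
(x₁, y₁) = (1850887, 89466);  1850887² − 428·89466² = 1 ✓
n=2: (1850887,89466)∘(1850887,89466) = (1850887·1850887+428·89466·89466, 1850887·89466+89466·1850887) = (6851565373537,331182912684)
n=3: (6851565373537,331182912684)∘(1850887,89466) = (1850887·6851565373537+428·89466·331182912684, 1850887·331182912684+89466·6851565373537) = (25362946559057703751,1225964295417811950)
n=4: (25362946559057703751,1225964295417811950)∘(1850887,89466) = (1850887·25362946559057703751+428·89466·1225964295417811950, 1850887·1225964295417811950+89466·25362946559057703751) = (93887896135702420679780737,4538242753705644230486616)
n=5: (93887896135702420679780737,4538242753705644230486616)∘(1850887,89466) = (1850887·93887896135702420679780737+428·89466·4538242753705644230486616, 1850887·4538242753705644230486616+89466·93887896135702420679780737) = (347551772829818329662915600223687,16799549031354731501369944644834)

1850887 89466
6851565373537 331182912684
25362946559057703751 1225964295417811950
93887896135702420679780737 4538242753705644230486616
347551772829818329662915600223687 16799549031354731501369944644834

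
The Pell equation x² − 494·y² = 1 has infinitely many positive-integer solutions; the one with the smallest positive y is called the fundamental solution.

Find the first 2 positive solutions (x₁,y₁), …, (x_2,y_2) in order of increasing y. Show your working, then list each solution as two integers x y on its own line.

73035 3286
10668222449 479986020

d=494: √d = [22; 4,2,2,1,2,1,2,2,4,44] (ℓ=10, even), read p_9/q_9
k=0  a_k=22  p_k/q_k = 22/1
k=1  a_k=4  p_k/q_k = 89/4
…
k=4  a_k=1  p_k/q_k = 689/31
…
k=6  a_k=1  p_k/q_k = 2556/115
…
k=8  a_k=2  p_k/q_k = 16514/743
k=9  a_k=4  p_k/q_k = 73035/3286
fundamental: x₁=73035, y₁=3286  (since 5334111225 − 494·10797796 = 1)
n=2: (73035,3286)∘(73035,3286) = (73035·73035+494·3286·3286, 73035·3286+3286·73035) = (10668222449,479986020)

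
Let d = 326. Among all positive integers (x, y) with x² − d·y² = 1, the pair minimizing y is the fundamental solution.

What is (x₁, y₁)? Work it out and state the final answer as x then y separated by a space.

[18; 18,36] for √326; ℓ=2 ⇒ convergent index 1
i=0: a=18 ⇒ p=18, q=1
i=1: a=18 ⇒ p=325, q=18
→ (325, 18).  Check: 325²=105625, 326·18²=105624, difference 1.

325 18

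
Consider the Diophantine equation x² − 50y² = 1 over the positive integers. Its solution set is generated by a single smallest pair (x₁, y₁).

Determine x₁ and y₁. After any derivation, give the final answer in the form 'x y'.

d=50: √d = [7; 14] (ℓ=1, odd), read p_1/q_1
i=0: a=7 ⇒ p=7, q=1
i=1: a=14 ⇒ p=99, q=14
(x₁, y₁) = (99, 14);  99² − 50·14² = 1 ✓

99 14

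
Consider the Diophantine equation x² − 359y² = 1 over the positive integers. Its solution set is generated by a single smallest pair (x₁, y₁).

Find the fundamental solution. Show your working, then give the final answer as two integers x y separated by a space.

√359 → a₀=18, period (1,17,1,36); ℓ=4 even so k=3
a_0=18:  p_0=18·1+0=18,  q_0=18·0+1=1
a_1=1:  p_1=1·18+1=19,  q_1=1·1+0=1
a_2=17:  p_2=17·19+18=341,  q_2=17·1+1=18
a_3=1:  p_3=1·341+19=360,  q_3=1·18+1=19
fundamental: x₁=360, y₁=19  (since 129600 − 359·361 = 1)

360 19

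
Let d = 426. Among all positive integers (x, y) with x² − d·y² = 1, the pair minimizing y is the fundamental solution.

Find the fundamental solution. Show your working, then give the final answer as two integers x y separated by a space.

88751 4300

d=426: √d = [20; 1,1,1,3,2,6,2,3,1,1,1,40] (ℓ=12, even), read p_11/q_11
i=0: a=20 ⇒ p=20, q=1
…
i=3: a=1 ⇒ p=62, q=3
i=4: a=3 ⇒ p=227, q=11
…
i=6: a=6 ⇒ p=3323, q=161
i=7: a=2 ⇒ p=7162, q=347
i=8: a=3 ⇒ p=24809, q=1202
…
i=10: a=1 ⇒ p=56780, q=2751
i=11: a=1 ⇒ p=88751, q=4300
fundamental: x₁=88751, y₁=4300  (since 7876740001 − 426·18490000 = 1)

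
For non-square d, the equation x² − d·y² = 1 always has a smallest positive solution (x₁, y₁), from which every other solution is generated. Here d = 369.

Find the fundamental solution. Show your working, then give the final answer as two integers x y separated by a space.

[19; 4,1,3,2,7,4,7,2,3,1,4,38] for √369; ℓ=12 ⇒ convergent index 11
step 0: (19, 1)  from 19·(1,0) + (0,1)
…
step 4: (826, 43)  from 2·(365,19) + (96,5)
…
step 10: (1758061, 91521)  from 1·(1364557,71036) + (393504,20485)
step 11: (8396801, 437120)  from 4·(1758061,91521) + (1364557,71036)
fundamental: x₁=8396801, y₁=437120  (since 70506267033601 − 369·191073894400 = 1)

8396801 437120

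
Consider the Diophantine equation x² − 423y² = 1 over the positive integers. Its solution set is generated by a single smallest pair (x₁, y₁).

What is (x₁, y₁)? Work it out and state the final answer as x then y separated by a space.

√423 → a₀=20, period (1,1,3,4,3,1,1,40); ℓ=8 even so k=7
i=0: a=20 ⇒ p=20, q=1
i=1: a=1 ⇒ p=21, q=1
i=2: a=1 ⇒ p=41, q=2
…
i=4: a=4 ⇒ p=617, q=30
…
i=6: a=1 ⇒ p=2612, q=127
i=7: a=1 ⇒ p=4607, q=224
(x₁, y₁) = (4607, 224);  4607² − 423·224² = 1 ✓

4607 224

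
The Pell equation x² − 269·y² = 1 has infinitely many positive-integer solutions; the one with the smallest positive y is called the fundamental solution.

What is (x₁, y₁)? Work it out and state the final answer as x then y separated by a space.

13449 820

√269 → a₀=16, period (2,2,32); ℓ=3 odd so k=5
k=0  a_k=16  p_k/q_k = 16/1
k=1  a_k=2  p_k/q_k = 33/2
k=2  a_k=2  p_k/q_k = 82/5
…
k=4  a_k=2  p_k/q_k = 5396/329
k=5  a_k=2  p_k/q_k = 13449/820
fundamental: x₁=13449, y₁=820  (since 180875601 − 269·672400 = 1)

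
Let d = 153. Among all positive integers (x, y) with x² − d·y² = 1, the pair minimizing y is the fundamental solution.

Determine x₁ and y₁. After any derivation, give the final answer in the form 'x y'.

√153 = [12; 2,1,2,2,2,1,2,24, …], period ℓ=8 (even) → k=7
a_0=12:  p_0=12·1+0=12,  q_0=12·0+1=1
a_1=2:  p_1=2·12+1=25,  q_1=2·1+0=2
…
a_3=2:  p_3=2·37+25=99,  q_3=2·3+2=8
a_4=2:  p_4=2·99+37=235,  q_4=2·8+3=19
a_5=2:  p_5=2·235+99=569,  q_5=2·19+8=46
a_6=1:  p_6=1·569+235=804,  q_6=1·46+19=65
a_7=2:  p_7=2·804+569=2177,  q_7=2·65+46=176
(x₁, y₁) = (2177, 176);  2177² − 153·176² = 1 ✓

2177 176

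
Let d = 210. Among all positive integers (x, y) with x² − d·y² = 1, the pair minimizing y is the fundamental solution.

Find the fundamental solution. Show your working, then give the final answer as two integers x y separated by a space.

√210 → a₀=14, period (2,28); ℓ=2 even so k=1
a_0=14:  p_0=14·1+0=14,  q_0=14·0+1=1
a_1=2:  p_1=2·14+1=29,  q_1=2·1+0=2
→ (29, 2).  Check: 29²=841, 210·2²=840, difference 1.

29 2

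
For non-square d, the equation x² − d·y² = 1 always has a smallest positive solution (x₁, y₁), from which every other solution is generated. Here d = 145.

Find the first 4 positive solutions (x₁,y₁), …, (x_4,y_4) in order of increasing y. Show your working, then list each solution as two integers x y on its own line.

√145 → a₀=12, period (24); ℓ=1 odd so k=1
a_0=12:  p_0=12·1+0=12,  q_0=12·0+1=1
a_1=24:  p_1=24·12+1=289,  q_1=24·1+0=24
→ (289, 24).  Check: 289²=83521, 145·24²=83520, difference 1.
n=2: (289,24)∘(289,24) = (289·289+145·24·24, 289·24+24·289) = (167041,13872)
n=3: (167041,13872)∘(289,24) = (289·167041+145·24·13872, 289·13872+24·167041) = (96549409,8017992)
n=4: (96549409,8017992)∘(289,24) = (289·96549409+145·24·8017992, 289·8017992+24·96549409) = (55805391361,4634385504)

289 24
167041 13872
96549409 8017992
55805391361 4634385504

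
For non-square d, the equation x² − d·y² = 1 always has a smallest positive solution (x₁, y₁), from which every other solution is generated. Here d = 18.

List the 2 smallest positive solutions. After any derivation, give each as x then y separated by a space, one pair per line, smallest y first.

17 4
577 136

√18 = [4; 4,8, …], period ℓ=2 (even) → k=1
step 0: (4, 1)  from 4·(1,0) + (0,1)
step 1: (17, 4)  from 4·(4,1) + (1,0)
fundamental: x₁=17, y₁=4  (since 289 − 18·16 = 1)
(17+4√18)^2 = 577 + 136√18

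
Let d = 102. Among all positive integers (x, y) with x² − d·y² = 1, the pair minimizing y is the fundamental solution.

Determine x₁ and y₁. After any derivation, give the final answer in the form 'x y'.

101 10

[10; 10,20] for √102; ℓ=2 ⇒ convergent index 1
a_0=10:  p_0=10·1+0=10,  q_0=10·0+1=1
a_1=10:  p_1=10·10+1=101,  q_1=10·1+0=10
→ (101, 10).  Check: 101²=10201, 102·10²=10200, difference 1.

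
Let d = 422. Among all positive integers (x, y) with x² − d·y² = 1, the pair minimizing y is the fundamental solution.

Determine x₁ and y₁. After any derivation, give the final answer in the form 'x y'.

√422 = [20; 1,1,5,2,1,…,1,1,40, …], period ℓ=14 (even) → k=13
i=0: a=20 ⇒ p=20, q=1
…
i=8: a=3 ⇒ p=163807, q=7974
…
i=11: a=5 ⇒ p=3211821, q=156349
i=12: a=1 ⇒ p=3810680, q=185501
i=13: a=1 ⇒ p=7022501, q=341850
(x₁, y₁) = (7022501, 341850);  7022501² − 422·341850² = 1 ✓

7022501 341850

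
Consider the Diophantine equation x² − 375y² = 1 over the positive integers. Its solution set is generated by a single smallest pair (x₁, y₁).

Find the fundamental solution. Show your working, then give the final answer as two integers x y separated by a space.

15124 781

d=375: √d = [19; 2,1,2,1,5,1,2,1,2,38] (ℓ=10, even), read p_9/q_9
step 0: (19, 1)  from 19·(1,0) + (0,1)
step 1: (39, 2)  from 2·(19,1) + (1,0)
…
step 5: (1220, 63)  from 5·(213,11) + (155,8)
step 6: (1433, 74)  from 1·(1220,63) + (213,11)
step 7: (4086, 211)  from 2·(1433,74) + (1220,63)
step 8: (5519, 285)  from 1·(4086,211) + (1433,74)
step 9: (15124, 781)  from 2·(5519,285) + (4086,211)
(x₁, y₁) = (15124, 781);  15124² − 375·781² = 1 ✓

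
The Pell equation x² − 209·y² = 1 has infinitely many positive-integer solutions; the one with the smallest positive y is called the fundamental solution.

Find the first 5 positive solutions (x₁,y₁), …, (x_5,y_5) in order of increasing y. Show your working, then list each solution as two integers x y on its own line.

46551 3220
4333991201 299788440
403503248748951 27910903337660
37566959460690844801 2598560922243032880
3497559059305735783913751 241931218954759943856100

[14; 2,5,3,2,3,5,2,28] for √209; ℓ=8 ⇒ convergent index 7
a_0=14:  p_0=14·1+0=14,  q_0=14·0+1=1
a_1=2:  p_1=2·14+1=29,  q_1=2·1+0=2
…
a_6=5:  p_6=5·4019+1171=21266,  q_6=5·278+81=1471
a_7=2:  p_7=2·21266+4019=46551,  q_7=2·1471+278=3220
fundamental: x₁=46551, y₁=3220  (since 2166995601 − 209·10368400 = 1)
k=2:  x_2 = 46551·46551+209·3220·3220 = 4333991201,  y_2 = 46551·3220+3220·46551 = 299788440
k=3:  x_3 = 46551·4333991201+209·3220·299788440 = 403503248748951,  y_3 = 46551·299788440+3220·4333991201 = 27910903337660
k=4:  x_4 = 46551·403503248748951+209·3220·27910903337660 = 37566959460690844801,  y_4 = 46551·27910903337660+3220·403503248748951 = 2598560922243032880
k=5:  x_5 = 46551·37566959460690844801+209·3220·2598560922243032880 = 3497559059305735783913751,  y_5 = 46551·2598560922243032880+3220·37566959460690844801 = 241931218954759943856100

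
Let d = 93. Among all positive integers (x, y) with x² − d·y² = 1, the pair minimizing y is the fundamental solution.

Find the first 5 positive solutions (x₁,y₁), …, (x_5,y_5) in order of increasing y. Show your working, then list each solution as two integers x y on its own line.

√93 → a₀=9, period (1,1,1,4,6,4,1,1,1,18); ℓ=10 even so k=9
step 0: (9, 1)  from 9·(1,0) + (0,1)
…
step 2: (19, 2)  from 1·(10,1) + (9,1)
step 3: (29, 3)  from 1·(19,2) + (10,1)
…
step 5: (839, 87)  from 6·(135,14) + (29,3)
step 6: (3491, 362)  from 4·(839,87) + (135,14)
…
step 8: (7821, 811)  from 1·(4330,449) + (3491,362)
step 9: (12151, 1260)  from 1·(7821,811) + (4330,449)
(x₁, y₁) = (12151, 1260);  12151² − 93·1260² = 1 ✓
n=2: (12151,1260)∘(12151,1260) = (12151·12151+93·1260·1260, 12151·1260+1260·12151) = (295293601,30620520)
n=3: (295293601,30620520)∘(12151,1260) = (12151·295293601+93·1260·30620520, 12151·30620520+1260·295293601) = (7176225079351,744139875780)
n=4: (7176225079351,744139875780)∘(12151,1260) = (12151·7176225079351+93·1260·744139875780, 12151·744139875780+1260·7176225079351) = (174396621583094401,18084087230585040)
n=5: (174396621583094401,18084087230585040)∘(12151,1260) = (12151·174396621583094401+93·1260·18084087230585040, 12151·18084087230585040+1260·174396621583094401) = (4238186690536135053751,439479487133537766300)

12151 1260
295293601 30620520
7176225079351 744139875780
174396621583094401 18084087230585040
4238186690536135053751 439479487133537766300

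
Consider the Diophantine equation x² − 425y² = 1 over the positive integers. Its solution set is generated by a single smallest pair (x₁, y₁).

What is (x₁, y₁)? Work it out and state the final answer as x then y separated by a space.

143649 6968

[20; 1,1,1,1,1,1,40] for √425; ℓ=7 ⇒ convergent index 13
k=0  a_k=20  p_k/q_k = 20/1
k=1  a_k=1  p_k/q_k = 21/1
k=2  a_k=1  p_k/q_k = 41/2
k=3  a_k=1  p_k/q_k = 62/3
k=4  a_k=1  p_k/q_k = 103/5
k=5  a_k=1  p_k/q_k = 165/8
k=6  a_k=1  p_k/q_k = 268/13
k=7  a_k=40  p_k/q_k = 10885/528
k=8  a_k=1  p_k/q_k = 11153/541
k=9  a_k=1  p_k/q_k = 22038/1069
k=10  a_k=1  p_k/q_k = 33191/1610
k=11  a_k=1  p_k/q_k = 55229/2679
k=12  a_k=1  p_k/q_k = 88420/4289
k=13  a_k=1  p_k/q_k = 143649/6968
→ (143649, 6968).  Check: 143649²=20635035201, 425·6968²=20635035200, difference 1.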